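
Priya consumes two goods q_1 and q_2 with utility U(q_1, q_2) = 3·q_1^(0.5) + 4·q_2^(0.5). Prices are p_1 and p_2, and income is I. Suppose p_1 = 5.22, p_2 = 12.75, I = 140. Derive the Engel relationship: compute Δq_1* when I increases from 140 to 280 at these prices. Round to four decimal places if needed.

Δq_1* = 15.5222

MRS = MU_q_1/MU_q_2 = (3/4)·(q_2/q_1)^(0.5). Set equal to p_1/p_2.
Hence q_2/q_1 = ((4/3)·p_1/p_2)^(1/(0.5)), i.e. raised to the 2 power.
Substitute q_2 = (q_2/q_1)·q_1 into the budget: q_1* = I/(p_1 + p_2·(q_2/q_1)).
Numerically q_2/q_1 = 0.297988, so q_1* = 140/(5.22 + 12.75·0.297988) = 15.5222.
At I' = 280: q_1* = 31.0444. Change: 31.0444 − 15.5222 = 15.5222.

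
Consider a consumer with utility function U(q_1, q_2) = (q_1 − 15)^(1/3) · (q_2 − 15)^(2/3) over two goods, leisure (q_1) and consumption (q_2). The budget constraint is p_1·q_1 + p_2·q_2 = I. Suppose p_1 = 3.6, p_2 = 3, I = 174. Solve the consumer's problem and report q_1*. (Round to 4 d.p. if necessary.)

q_1* = 21.9444

Substituting into the budget: q_1* = 15 + 1/3·(I − 15·p_1 − 15·p_2)/p_1, and q_2* = 15 + 2/3·(…)/p_2.
Discretionary income = 174 − 15·3.6 − 15·3 = 75; q_1* = 15 + 1/3·75/3.6 = 21.9444.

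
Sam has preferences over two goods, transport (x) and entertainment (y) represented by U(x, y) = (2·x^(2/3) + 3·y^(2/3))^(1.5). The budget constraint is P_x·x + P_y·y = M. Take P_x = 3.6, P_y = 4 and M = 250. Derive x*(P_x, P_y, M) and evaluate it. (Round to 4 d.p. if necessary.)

MU_x ∝ 2·x^(-1/3), MU_y ∝ 3·y^(-1/3), so MRS = (2/3)·(y/x)^(1/3) = P_x/P_y.
Solve for the ratio: y/x = [(3/2)·P_x/P_y]^(3).
With the ratio pinned down, the budget gives x* = M/(P_x + P_y·(y/x)) and y* = (y/x)·x*.
Numerically y/x = 2.460375, so x* = 250/(3.6 + 4·2.460375) = 18.5991.

x* = 18.5991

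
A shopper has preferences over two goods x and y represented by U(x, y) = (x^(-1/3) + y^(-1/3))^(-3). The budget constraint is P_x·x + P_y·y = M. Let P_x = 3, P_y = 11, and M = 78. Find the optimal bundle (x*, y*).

MRS = MU_x/MU_y = (y/x)^(4/3). Set equal to P_x/P_y.
Solve for the ratio: y/x = [P_x/P_y]^(0.75).
With the ratio pinned down, the budget gives x* = M/(P_x + P_y·(y/x)) and y* = (y/x)·x*.
Numerically y/x = 0.377395, so x* = 78/(3 + 11·0.377395) = 10.907 and y* = 0.377395·10.907 = 4.1163.

x* = 10.907, y* = 4.1163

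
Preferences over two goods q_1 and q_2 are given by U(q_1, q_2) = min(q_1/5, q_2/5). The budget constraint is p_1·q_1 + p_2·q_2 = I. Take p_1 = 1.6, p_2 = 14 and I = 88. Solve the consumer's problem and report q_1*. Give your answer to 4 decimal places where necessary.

q_1* = 5.641

With perfect complements, no substitution: consume in ratio q_1:q_2 = 5:5.
Budget: p_1·q_1 + p_2·q_1 = I, so (5·p_1 + 5·p_2)·q_1 = 5·I.
Demand: q_1*(p_1,p_2,I) = 5·I/(5·p_1 + 5·p_2), q_2* = 5·I/(5·p_1 + 5·p_2).
Here 5·1.6 + 5·14 = 78, giving q_1* = 5.641.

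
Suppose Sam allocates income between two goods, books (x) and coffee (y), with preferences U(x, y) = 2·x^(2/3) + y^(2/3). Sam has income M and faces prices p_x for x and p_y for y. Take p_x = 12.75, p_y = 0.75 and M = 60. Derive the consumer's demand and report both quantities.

From the CES first-order condition, 2·(y/x)^(1/3) = p_x/p_y.
Solve for the ratio: y/x = [(1/2)·p_x/p_y]^(3).
Substitute y = (y/x)·x into the budget: x* = M/(p_x + p_y·(y/x)).
Numerically y/x = 614.125, so x* = 60/(12.75 + 0.75·614.125) = 0.1268 and y* = 614.125·0.1268 = 77.8451.

x* = 0.1268, y* = 77.8451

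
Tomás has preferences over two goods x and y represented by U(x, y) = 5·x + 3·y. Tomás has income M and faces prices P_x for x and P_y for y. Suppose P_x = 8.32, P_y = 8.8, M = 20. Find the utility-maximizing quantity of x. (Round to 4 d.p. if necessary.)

x* = 2.4038

Linear utility — the consumer picks whichever good has higher MU/price: 5/8.32 = 0.601 vs 3/8.8 = 0.3409.
x gives more utility per dollar, so spend all income on x: x* = M/P_x, y* = 0.
Numerically: x* = 2.4038, y* = 0.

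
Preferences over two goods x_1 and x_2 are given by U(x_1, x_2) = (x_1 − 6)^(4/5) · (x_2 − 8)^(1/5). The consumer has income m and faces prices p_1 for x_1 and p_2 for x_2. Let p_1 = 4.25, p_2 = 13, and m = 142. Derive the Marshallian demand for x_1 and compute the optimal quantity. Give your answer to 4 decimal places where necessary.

MRS = 4·(x_2−8)/(x_1−6). Tangency with p_1/p_2 gives x_2−8 = (1/4)·(p_1/p_2)·(x_1−6).
Substituting into the budget: x_1* = 6 + 0.8·(m − 6·p_1 − 8·p_2)/p_1, and x_2* = 8 + 0.2·(…)/p_2.
Discretionary income = 142 − 6·4.25 − 8·13 = 12.5; x_1* = 6 + 0.8·12.5/4.25 = 8.3529.

x_1* = 8.3529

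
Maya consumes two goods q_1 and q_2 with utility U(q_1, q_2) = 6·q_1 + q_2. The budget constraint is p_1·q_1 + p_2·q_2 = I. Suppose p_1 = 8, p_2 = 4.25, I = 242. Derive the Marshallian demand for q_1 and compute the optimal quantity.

Linear utility — the consumer picks whichever good has higher MU/price: 6/8 = 0.75 vs 1/4.25 = 0.2353.
q_1 gives more utility per dollar, so spend all income on q_1: q_1* = I/p_1, q_2* = 0.
Numerically: q_1* = 30.25, q_2* = 0.

q_1* = 30.25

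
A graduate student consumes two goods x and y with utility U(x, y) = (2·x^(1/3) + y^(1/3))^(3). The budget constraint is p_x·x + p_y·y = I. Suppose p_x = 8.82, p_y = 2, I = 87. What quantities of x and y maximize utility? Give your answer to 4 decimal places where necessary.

x* = 5.6609, y* = 18.5353

From the CES first-order condition, 2·(y/x)^(2/3) = p_x/p_y.
Hence y/x = ((1/2)·p_x/p_y)^(1/(2/3)), i.e. raised to the 1.5 power.
With the ratio pinned down, the budget gives x* = I/(p_x + p_y·(y/x)) and y* = (y/x)·x*.
Numerically y/x = 3.274258, so x* = 87/(8.82 + 2·3.274258) = 5.6609 and y* = 3.274258·5.6609 = 18.5353.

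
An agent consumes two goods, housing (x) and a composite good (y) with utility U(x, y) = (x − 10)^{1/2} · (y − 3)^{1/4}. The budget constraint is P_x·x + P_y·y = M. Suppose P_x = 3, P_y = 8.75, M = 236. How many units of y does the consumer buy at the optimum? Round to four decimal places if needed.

MRS = 2·(y−3)/(x−10). Tangency with P_x/P_y gives y−3 = (1/2)·(P_x/P_y)·(x−10).
After buying the subsistence bundle (10, 3), a share 2/3 of the remaining income goes to x: x* = 10 + 2/3·(M − 10P_x − 3P_y)/P_x.
Discretionary income = 236 − 10·3 − 3·8.75 = 179.75; y* = 3 + 1/3·179.75/8.75 = 9.8476.

y* = 9.8476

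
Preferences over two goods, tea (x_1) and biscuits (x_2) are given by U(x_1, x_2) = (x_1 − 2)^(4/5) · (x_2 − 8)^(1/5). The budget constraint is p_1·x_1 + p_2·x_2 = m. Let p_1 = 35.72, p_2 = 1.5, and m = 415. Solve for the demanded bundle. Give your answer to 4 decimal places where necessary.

This is Cobb-Douglas in (x_1−2, x_2−8): tangency gives 0.8·p_2·(x_2−8) = 0.2·p_1·(x_1−2).
Substituting into the budget: x_1* = 2 + 0.8·(m − 2·p_1 − 8·p_2)/p_1, and x_2* = 8 + 0.2·(…)/p_2.
Discretionary income = 415 − 2·35.72 − 8·1.5 = 331.56; x_1* = 2 + 0.8·331.56/35.72 = 9.4258; x_2* = 8 + 0.2·331.56/1.5 = 52.208.

x_1* = 9.4258, x_2* = 52.208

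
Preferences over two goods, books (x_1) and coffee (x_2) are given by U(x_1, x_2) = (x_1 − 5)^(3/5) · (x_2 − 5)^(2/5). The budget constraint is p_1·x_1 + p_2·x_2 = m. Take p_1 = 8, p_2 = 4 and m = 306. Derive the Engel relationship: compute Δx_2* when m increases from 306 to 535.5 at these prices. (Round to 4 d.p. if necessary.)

Let x_1' = x_1−5, x_2' = x_2−5. MRS = (3/2)·x_2'/x_1' = p_1/p_2.
Substituting into the budget: x_1* = 5 + 0.6·(m − 5·p_1 − 5·p_2)/p_1, and x_2* = 5 + 0.4·(…)/p_2.
Discretionary income = 306 − 5·8 − 5·4 = 246; x_2* = 5 + 0.4·246/4 = 29.6.
At m' = 535.5: x_2* = 52.55. Change: 52.55 − 29.6 = 22.95.

Δx_2* = 22.95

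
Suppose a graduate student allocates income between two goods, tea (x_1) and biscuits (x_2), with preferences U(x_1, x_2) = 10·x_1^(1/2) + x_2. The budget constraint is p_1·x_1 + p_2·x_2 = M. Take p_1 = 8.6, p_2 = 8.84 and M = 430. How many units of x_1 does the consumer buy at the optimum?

x_1* = 26.4148

MU_x_1 = 5/√x_1, MU_x_2 = 1. Tangency: 5/√x_1 = p_1/p_2.
Solve: √x_1 = 5·p_2/p_1, so x_1*(p_1,p_2) = (5·p_2/p_1)², and x_2* = (M − p_1·x_1*)/p_2.
Plugging in: x_1* = (5·8.84/8.6)² = 26.4148.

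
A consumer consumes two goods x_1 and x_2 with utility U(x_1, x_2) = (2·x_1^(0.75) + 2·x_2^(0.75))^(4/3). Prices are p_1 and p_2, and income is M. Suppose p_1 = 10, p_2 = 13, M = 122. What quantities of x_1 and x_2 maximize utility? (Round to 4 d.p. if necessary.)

MRS = MU_x_1/MU_x_2 = (x_2/x_1)^(0.25). Set equal to p_1/p_2.
Solve for the ratio: x_2/x_1 = [p_1/p_2]^(4).
Substitute x_2 = (x_2/x_1)·x_1 into the budget: x_1* = M/(p_1 + p_2·(x_2/x_1)).
Numerically x_2/x_1 = 0.350128, so x_1* = 122/(10 + 13·0.350128) = 8.3839 and x_2* = 0.350128·8.3839 = 2.9354.

x_1* = 8.3839, x_2* = 2.9354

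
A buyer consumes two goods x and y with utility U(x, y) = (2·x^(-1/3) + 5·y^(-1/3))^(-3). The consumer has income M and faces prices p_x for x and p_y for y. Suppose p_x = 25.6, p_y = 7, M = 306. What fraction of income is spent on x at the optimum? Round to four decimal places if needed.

Numerically y/x = 5.257889, so x* = 306/(25.6 + 7·5.257889) = 4.9034 and y* = 5.257889·4.9034 = 25.7817.
Expenditure on x: 25.6·4.9034 = 125.5279; share = 0.4102.

share on x = 0.4102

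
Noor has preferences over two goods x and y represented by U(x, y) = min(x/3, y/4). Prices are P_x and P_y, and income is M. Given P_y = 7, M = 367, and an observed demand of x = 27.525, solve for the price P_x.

P_x = 4

With perfect complements, no substitution: consume in ratio x:y = 3:4.
Budget: P_x·x + P_y·(4/3)·x = M, so (3·P_x + 4·P_y)·x = 3·M.
Demand: x*(P_x,P_y,M) = 3·M/(3·P_x + 4·P_y), y* = 4·M/(3·P_x + 4·P_y).
Set x* = 27.525 in the demand function and solve for P_x: P_x = 4.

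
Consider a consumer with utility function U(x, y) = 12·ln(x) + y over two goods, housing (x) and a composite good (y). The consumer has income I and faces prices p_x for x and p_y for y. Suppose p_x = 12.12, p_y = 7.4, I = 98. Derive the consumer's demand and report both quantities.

x* = 7.3267, y* = 1.2432

MU_x = 12/x, MU_y = 1. Tangency: 12/x = p_x/p_y.
So x*(p_x,p_y) = 12·p_y/p_x, independent of income; and y* = (I − 12·p_y)/p_y.
At the given prices: x* = 12·7.4/12.12 = 7.3267, and y* = 1.2432.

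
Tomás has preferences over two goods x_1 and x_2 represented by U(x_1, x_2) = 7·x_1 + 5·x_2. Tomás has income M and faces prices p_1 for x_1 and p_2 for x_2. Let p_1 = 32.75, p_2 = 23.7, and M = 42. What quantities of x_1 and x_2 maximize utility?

x_1* = 1.2824, x_2* = 0

Perfect substitutes: compare marginal utility per dollar. 7/p_1 vs 5/p_2 → 0.2137 vs 0.211.
x_1 gives more utility per dollar, so spend all income on x_1: x_1* = M/p_1, x_2* = 0.
Numerically: x_1* = 1.2824, x_2* = 0.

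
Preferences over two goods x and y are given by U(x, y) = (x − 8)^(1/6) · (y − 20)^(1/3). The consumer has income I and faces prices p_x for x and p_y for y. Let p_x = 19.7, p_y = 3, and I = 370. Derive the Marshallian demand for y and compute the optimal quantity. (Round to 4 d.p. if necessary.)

y* = 53.8667

MRS = (1/2)·(y−20)/(x−8). Tangency with p_x/p_y gives y−20 = 2·(p_x/p_y)·(x−8).
Substituting into the budget: x* = 8 + 1/3·(I − 8·p_x − 20·p_y)/p_x, and y* = 20 + 2/3·(…)/p_y.
Discretionary income = 370 − 8·19.7 − 20·3 = 152.4; y* = 20 + 2/3·152.4/3 = 53.8667.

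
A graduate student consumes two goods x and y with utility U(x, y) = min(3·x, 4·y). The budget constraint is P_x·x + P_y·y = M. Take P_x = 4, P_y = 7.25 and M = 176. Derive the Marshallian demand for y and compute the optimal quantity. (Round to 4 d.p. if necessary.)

With perfect complements, no substitution: consume in ratio x:y = 4:3.
Budget: P_x·x + P_y·(3/4)·x = M, so (4·P_x + 3·P_y)·x = 4·M.
Demand: x*(P_x,P_y,M) = 4·M/(4·P_x + 3·P_y), y* = 3·M/(4·P_x + 3·P_y).
Here 4·4 + 3·7.25 = 37.75, giving y* = 13.9868.

y* = 13.9868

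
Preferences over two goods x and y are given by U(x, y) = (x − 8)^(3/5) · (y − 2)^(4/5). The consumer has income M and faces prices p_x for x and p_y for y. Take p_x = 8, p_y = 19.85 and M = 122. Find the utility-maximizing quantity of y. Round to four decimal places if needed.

Let x' = x−8, y' = y−2. MRS = (3/4)·y'/x' = p_x/p_y.
After buying the subsistence bundle (8, 2), a share 3/7 of the remaining income goes to x: x* = 8 + 3/7·(M − 8p_x − 2p_y)/p_x.
Discretionary income = 122 − 8·8 − 2·19.85 = 18.3; y* = 2 + 4/7·18.3/19.85 = 2.5268.

y* = 2.5268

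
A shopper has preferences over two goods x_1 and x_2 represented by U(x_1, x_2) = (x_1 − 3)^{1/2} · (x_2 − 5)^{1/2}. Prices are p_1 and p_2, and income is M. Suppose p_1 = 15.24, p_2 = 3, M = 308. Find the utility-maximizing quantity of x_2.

x_2* = 46.2133

Discretionary income = 308 − 3·15.24 − 5·3 = 247.28; x_2* = 5 + 0.5·247.28/3 = 46.2133.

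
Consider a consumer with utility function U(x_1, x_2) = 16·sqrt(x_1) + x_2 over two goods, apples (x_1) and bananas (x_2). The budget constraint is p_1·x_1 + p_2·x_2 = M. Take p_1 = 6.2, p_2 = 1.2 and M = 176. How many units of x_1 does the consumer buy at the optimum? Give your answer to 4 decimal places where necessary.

x_1* = 2.3975

Thus x_1* = (8·p_2/p_1)² — independent of M — with the rest of income spent on x_2.
Plugging in: x_1* = (8·1.2/6.2)² = 2.3975.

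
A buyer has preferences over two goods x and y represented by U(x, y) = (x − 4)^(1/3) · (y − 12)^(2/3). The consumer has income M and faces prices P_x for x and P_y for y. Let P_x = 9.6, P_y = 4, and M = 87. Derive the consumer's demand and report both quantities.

MRS = (1/2)·(y−12)/(x−4). Tangency with P_x/P_y gives y−12 = 2·(P_x/P_y)·(x−4).
Substituting into the budget: x* = 4 + 1/3·(M − 4·P_x − 12·P_y)/P_x, and y* = 12 + 2/3·(…)/P_y.
Discretionary income = 87 − 4·9.6 − 12·4 = 0.6; x* = 4 + 1/3·0.6/9.6 = 4.0208; y* = 12 + 2/3·0.6/4 = 12.1.

x* = 4.0208, y* = 12.1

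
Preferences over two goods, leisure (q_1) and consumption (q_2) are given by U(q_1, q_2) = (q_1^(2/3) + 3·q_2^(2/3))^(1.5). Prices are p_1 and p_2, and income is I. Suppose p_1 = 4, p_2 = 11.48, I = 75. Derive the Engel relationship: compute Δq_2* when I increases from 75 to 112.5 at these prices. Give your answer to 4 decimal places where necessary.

MRS = MU_q_1/MU_q_2 = (1/3)·(q_2/q_1)^(1/3). Set equal to p_1/p_2.
Solve for the ratio: q_2/q_1 = [3·p_1/p_2]^(3).
With the ratio pinned down, the budget gives q_1* = I/(p_1 + p_2·(q_2/q_1)) and q_2* = (q_2/q_1)·q_1*.
Numerically q_2/q_1 = 1.142137, so q_1* = 75/(4 + 11.48·1.142137) = 4.383 and q_2* = 1.142137·4.383 = 5.0059.
At I' = 112.5: q_2* = 7.5089. Change: 7.5089 − 5.0059 = 2.503.

Δq_2* = 2.503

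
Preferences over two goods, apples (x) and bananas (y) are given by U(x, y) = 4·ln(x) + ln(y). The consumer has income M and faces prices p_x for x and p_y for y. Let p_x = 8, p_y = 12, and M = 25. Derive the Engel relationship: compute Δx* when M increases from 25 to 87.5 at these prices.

Demand: x*(p_x,p_y,M) = 0.8·M/p_x and y* = 0.2·M/p_y.
At p_x=8, p_y=12, M=25: x* = 0.8·25/8 = 2.5.
At M' = 87.5: x* = 8.75. Change: 8.75 − 2.5 = 6.25.

Δx* = 6.25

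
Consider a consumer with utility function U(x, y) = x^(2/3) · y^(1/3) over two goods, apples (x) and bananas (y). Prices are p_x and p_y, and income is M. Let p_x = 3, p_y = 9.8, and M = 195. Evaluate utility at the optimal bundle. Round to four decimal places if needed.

MU_x/MU_y = (2/3·y)/(1/3·x); tangency sets this equal to p_x/p_y.
Rearranging, p_y·y = (1/2)·p_x·x. Substituting into the budget gives p_x·x·(1 + (1/2)) = M.
Demand: x*(p_x,p_y,M) = 2/3·M/p_x and y* = 1/3·M/p_y.
At p_x=3, p_y=9.8, M=195: x* = 2/3·195/3 = 43.3333, y* = 6.6327.
Utility at the optimum: U(43.3333, 6.6327) = 23.1798.

V = 23.1798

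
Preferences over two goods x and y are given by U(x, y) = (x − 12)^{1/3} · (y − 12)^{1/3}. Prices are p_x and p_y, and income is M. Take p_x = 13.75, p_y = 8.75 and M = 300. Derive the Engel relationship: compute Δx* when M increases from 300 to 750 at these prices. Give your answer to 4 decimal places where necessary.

Δx* = 16.3636

Substituting into the budget: x* = 12 + 0.5·(M − 12·p_x − 12·p_y)/p_x, and y* = 12 + 0.5·(…)/p_y.
Discretionary income = 300 − 12·13.75 − 12·8.75 = 30; x* = 12 + 0.5·30/13.75 = 13.0909.
At M' = 750: x* = 29.4545. Change: 29.4545 − 13.0909 = 16.3636.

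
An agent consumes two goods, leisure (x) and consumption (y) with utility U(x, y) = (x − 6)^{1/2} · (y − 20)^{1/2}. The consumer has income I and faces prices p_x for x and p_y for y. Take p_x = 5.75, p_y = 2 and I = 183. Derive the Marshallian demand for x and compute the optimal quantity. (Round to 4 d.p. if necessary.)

x* = 15.4348

MRS = (y−20)/(x−6). Tangency with p_x/p_y gives y−20 = (p_x/p_y)·(x−6).
After buying the subsistence bundle (6, 20), a share 0.5 of the remaining income goes to x: x* = 6 + 0.5·(I − 6p_x − 20p_y)/p_x.
Discretionary income = 183 − 6·5.75 − 20·2 = 108.5; x* = 6 + 0.5·108.5/5.75 = 15.4348.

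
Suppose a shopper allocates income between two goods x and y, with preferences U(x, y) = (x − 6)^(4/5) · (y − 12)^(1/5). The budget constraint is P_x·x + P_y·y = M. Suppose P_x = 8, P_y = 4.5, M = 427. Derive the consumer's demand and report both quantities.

x* = 38.5, y* = 26.4444

Let x' = x−6, y' = y−12. MRS = 4·y'/x' = P_x/P_y.
Substituting into the budget: x* = 6 + 0.8·(M − 6·P_x − 12·P_y)/P_x, and y* = 12 + 0.2·(…)/P_y.
Discretionary income = 427 − 6·8 − 12·4.5 = 325; x* = 6 + 0.8·325/8 = 38.5; y* = 12 + 0.2·325/4.5 = 26.4444.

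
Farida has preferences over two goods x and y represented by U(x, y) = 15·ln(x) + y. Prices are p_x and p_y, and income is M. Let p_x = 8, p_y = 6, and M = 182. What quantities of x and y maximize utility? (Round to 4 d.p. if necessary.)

x* = 11.25, y* = 15.3333

MU_x = 15/x, MU_y = 1. Tangency: 15/x = p_x/p_y.
So x*(p_x,p_y) = 15·p_y/p_x, independent of income; and y* = (M − 15·p_y)/p_y.
At the given prices: x* = 15·6/8 = 11.25, and y* = 15.3333.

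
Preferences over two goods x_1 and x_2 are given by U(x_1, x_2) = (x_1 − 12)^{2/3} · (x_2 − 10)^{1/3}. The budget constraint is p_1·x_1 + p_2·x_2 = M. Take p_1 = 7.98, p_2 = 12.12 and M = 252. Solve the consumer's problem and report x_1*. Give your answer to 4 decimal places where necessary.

Let x_1' = x_1−12, x_2' = x_2−10. MRS = 2·x_2'/x_1' = p_1/p_2.
Substituting into the budget: x_1* = 12 + 2/3·(M − 12·p_1 − 10·p_2)/p_1, and x_2* = 10 + 1/3·(…)/p_2.
Discretionary income = 252 − 12·7.98 − 10·12.12 = 35.04; x_1* = 12 + 2/3·35.04/7.98 = 14.9273.

x_1* = 14.9273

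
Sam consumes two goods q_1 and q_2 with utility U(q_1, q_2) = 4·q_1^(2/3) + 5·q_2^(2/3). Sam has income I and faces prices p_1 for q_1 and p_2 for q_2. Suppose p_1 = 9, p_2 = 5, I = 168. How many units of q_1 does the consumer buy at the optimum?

q_1* = 2.5473

MRS = MU_q_1/MU_q_2 = (4/5)·(q_2/q_1)^(1/3). Set equal to p_1/p_2.
Solve for the ratio: q_2/q_1 = [(5/4)·p_1/p_2]^(3).
With the ratio pinned down, the budget gives q_1* = I/(p_1 + p_2·(q_2/q_1)) and q_2* = (q_2/q_1)·q_1*.
Numerically q_2/q_1 = 11.390625, so q_1* = 168/(9 + 5·11.390625) = 2.5473.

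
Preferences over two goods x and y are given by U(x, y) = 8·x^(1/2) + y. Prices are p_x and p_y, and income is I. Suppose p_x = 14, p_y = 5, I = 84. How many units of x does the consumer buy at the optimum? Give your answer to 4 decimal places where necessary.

Set MRS = p_x/p_y: 4·x^(−1/2) = p_x/p_y.
Thus x* = (4·p_y/p_x)² — independent of I — with the rest of income spent on y.
Plugging in: x* = (4·5/14)² = 2.0408.

x* = 2.0408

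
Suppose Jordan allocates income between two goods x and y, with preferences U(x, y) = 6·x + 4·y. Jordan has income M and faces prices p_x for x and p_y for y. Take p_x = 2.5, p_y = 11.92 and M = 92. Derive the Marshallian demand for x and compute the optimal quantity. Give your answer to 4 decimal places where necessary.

x* = 36.8

x gives more utility per dollar, so spend all income on x: x* = M/p_x, y* = 0.
Numerically: x* = 36.8, y* = 0.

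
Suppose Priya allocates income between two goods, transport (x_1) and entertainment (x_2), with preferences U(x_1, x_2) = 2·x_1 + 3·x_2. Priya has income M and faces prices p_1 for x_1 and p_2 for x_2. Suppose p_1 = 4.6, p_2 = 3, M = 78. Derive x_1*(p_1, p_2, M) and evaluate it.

x_1* = 0

Perfect substitutes: compare marginal utility per dollar. 2/p_1 vs 3/p_2 → 0.4348 vs 1.
x_2 gives more utility per dollar, so spend all income on x_2: x_2* = M/p_2, x_1* = 0.
Numerically: x_1* = 0, x_2* = 26.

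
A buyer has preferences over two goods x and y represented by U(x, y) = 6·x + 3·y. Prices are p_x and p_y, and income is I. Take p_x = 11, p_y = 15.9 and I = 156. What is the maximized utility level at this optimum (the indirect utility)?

Linear utility — the consumer picks whichever good has higher MU/price: 6/11 = 0.5455 vs 3/15.9 = 0.1887.
x gives more utility per dollar, so spend all income on x: x* = I/p_x, y* = 0.
Numerically: x* = 14.1818, y* = 0.
Utility at the optimum: U(14.1818, 0) = 85.0909.

V = 85.0909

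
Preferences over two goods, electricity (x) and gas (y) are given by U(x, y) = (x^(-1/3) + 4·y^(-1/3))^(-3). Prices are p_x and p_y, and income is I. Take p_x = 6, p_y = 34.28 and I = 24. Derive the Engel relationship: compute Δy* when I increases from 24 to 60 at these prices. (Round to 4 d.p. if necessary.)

MU_x ∝ x^(-4/3), MU_y ∝ 4·y^(-4/3), so MRS = (1/4)·(y/x)^(4/3) = p_x/p_y.
Hence y/x = (4·p_x/p_y)^(1/(4/3)), i.e. raised to the 0.75 power.
Substitute y = (y/x)·x into the budget: x* = I/(p_x + p_y·(y/x)).
Numerically y/x = 0.765381, so x* = 24/(6 + 34.28·0.765381) = 0.7445 and y* = 0.765381·0.7445 = 0.5698.
At I' = 60: y* = 1.4245. Change: 1.4245 − 0.5698 = 0.8547.

Δy* = 0.8547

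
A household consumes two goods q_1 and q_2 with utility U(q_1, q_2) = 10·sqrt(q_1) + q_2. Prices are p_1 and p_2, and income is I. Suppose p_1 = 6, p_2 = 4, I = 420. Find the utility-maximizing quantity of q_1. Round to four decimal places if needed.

Thus q_1* = (5·p_2/p_1)² — independent of I — with the rest of income spent on q_2.
Plugging in: q_1* = (5·4/6)² = 11.1111.

q_1* = 11.1111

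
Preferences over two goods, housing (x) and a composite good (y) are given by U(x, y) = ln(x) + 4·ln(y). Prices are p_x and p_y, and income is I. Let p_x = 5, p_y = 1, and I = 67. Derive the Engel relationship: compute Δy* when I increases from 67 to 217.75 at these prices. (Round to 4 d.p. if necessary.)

Δy* = 120.6

MU_x/MU_y = (y)/(4·x); tangency sets this equal to p_x/p_y.
So p_y·y = 4·p_x·x; combined with the budget, a share 0.2 of income goes to x.
Demand: x*(p_x,p_y,I) = 0.2·I/p_x and y* = 0.8·I/p_y.
At p_x=5, p_y=1, I=67: y* = 0.8·67/1 = 53.6.
At I' = 217.75: y* = 174.2. Change: 174.2 − 53.6 = 120.6.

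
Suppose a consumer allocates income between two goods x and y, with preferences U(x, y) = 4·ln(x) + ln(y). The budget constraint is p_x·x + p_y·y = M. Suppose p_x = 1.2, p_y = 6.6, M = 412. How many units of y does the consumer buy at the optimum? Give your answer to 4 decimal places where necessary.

MU_x/MU_y = (4·y)/(x); tangency sets this equal to p_x/p_y.
So 4·p_y·y = p_x·x; combined with the budget, a share 0.8 of income goes to x.
Demand: x*(p_x,p_y,M) = 0.8·M/p_x and y* = 0.2·M/p_y.
At p_x=1.2, p_y=6.6, M=412: y* = 0.2·412/6.6 = 12.4848.

y* = 12.4848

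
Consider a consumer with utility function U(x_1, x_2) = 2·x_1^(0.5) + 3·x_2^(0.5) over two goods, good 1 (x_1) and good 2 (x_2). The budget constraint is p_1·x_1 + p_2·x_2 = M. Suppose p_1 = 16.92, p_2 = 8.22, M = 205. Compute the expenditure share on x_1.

share on x_1 = 0.1776

With the ratio pinned down, the budget gives x_1* = M/(p_1 + p_2·(x_2/x_1)) and x_2* = (x_2/x_1)·x_1*.
Numerically x_2/x_1 = 9.53322, so x_1* = 205/(16.92 + 8.22·9.53322) = 2.1515 and x_2* = 9.53322·2.1515 = 20.5106.
Expenditure on x_1: 16.92·2.1515 = 36.4031; share = 0.1776.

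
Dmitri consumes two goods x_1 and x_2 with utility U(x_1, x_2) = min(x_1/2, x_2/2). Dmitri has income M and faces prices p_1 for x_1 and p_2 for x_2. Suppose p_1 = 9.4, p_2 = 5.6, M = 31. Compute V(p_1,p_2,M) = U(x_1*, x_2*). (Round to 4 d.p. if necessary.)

V = 1.0333

With perfect complements, no substitution: consume in ratio x_1:x_2 = 2:2.
Budget: p_1·x_1 + p_2·x_1 = M, so (2·p_1 + 2·p_2)·x_1 = 2·M.
Demand: x_1*(p_1,p_2,M) = 2·M/(2·p_1 + 2·p_2), x_2* = 2·M/(2·p_1 + 2·p_2).
Here 2·9.4 + 2·5.6 = 30, giving x_1* = 2.0667 and x_2* = 2.0667.
Utility at the optimum: U(2.0667, 2.0667) = 1.0333.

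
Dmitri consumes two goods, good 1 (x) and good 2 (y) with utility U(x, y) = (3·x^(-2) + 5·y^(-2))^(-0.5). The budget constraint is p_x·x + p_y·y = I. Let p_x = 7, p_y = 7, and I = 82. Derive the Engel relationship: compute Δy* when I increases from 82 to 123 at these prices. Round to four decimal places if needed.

With the ratio pinned down, the budget gives x* = I/(p_x + p_y·(y/x)) and y* = (y/x)·x*.
Numerically y/x = 1.185631, so x* = 82/(7 + 7·1.185631) = 5.3597 and y* = 1.185631·5.3597 = 6.3546.
At I' = 123: y* = 9.5319. Change: 9.5319 − 6.3546 = 3.1773.

Δy* = 3.1773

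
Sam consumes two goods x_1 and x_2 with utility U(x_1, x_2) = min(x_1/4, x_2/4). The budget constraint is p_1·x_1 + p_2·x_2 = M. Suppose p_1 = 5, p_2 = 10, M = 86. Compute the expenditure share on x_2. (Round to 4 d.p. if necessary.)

share on x_2 = 0.6667

Leontief preferences: the optimum is at the kink where x_1/4 = x_2/4, i.e. x_2 = x_1.
Budget: p_1·x_1 + p_2·x_1 = M, so (4·p_1 + 4·p_2)·x_1 = 4·M.
Demand: x_1*(p_1,p_2,M) = 4·M/(4·p_1 + 4·p_2), x_2* = 4·M/(4·p_1 + 4·p_2).
Here 4·5 + 4·10 = 60, giving x_1* = 5.7333 and x_2* = 5.7333.
Expenditure on x_2: 10·5.7333 = 57.3333; share = 0.6667.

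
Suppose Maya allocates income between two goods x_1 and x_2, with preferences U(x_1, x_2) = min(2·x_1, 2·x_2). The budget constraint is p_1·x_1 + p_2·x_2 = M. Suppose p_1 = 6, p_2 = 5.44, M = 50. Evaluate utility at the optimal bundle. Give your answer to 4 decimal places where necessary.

V = 8.7413

With perfect complements, no substitution: consume in ratio x_1:x_2 = 2:2.
Budget: p_1·x_1 + p_2·x_1 = M, so (2·p_1 + 2·p_2)·x_1 = 2·M.
Demand: x_1*(p_1,p_2,M) = 2·M/(2·p_1 + 2·p_2), x_2* = 2·M/(2·p_1 + 2·p_2).
Here 2·6 + 2·5.44 = 22.88, giving x_1* = 4.3706 and x_2* = 4.3706.
Utility at the optimum: U(4.3706, 4.3706) = 8.7413.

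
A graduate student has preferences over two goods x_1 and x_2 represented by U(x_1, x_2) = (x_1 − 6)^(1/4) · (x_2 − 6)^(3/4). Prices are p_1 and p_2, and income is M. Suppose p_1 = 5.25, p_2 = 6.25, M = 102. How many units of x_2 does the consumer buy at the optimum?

This is Cobb-Douglas in (x_1−6, x_2−6): tangency gives 0.25·p_2·(x_2−6) = 0.75·p_1·(x_1−6).
After buying the subsistence bundle (6, 6), a share 0.25 of the remaining income goes to x_1: x_1* = 6 + 0.25·(M − 6p_1 − 6p_2)/p_1.
Discretionary income = 102 − 6·5.25 − 6·6.25 = 33; x_2* = 6 + 0.75·33/6.25 = 9.96.

x_2* = 9.96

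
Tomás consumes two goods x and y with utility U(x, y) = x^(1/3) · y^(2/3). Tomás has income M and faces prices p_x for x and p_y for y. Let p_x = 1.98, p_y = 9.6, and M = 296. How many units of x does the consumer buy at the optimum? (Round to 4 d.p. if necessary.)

Tangency: MRS = (1/2)·y/x = p_x/p_y.
So 1/3·p_y·y = 2/3·p_x·x; combined with the budget, a share 1/3 of income goes to x.
Demand: x*(p_x,p_y,M) = 1/3·M/p_x and y* = 2/3·M/p_y.
At p_x=1.98, p_y=9.6, M=296: x* = 1/3·296/1.98 = 49.8316.

x* = 49.8316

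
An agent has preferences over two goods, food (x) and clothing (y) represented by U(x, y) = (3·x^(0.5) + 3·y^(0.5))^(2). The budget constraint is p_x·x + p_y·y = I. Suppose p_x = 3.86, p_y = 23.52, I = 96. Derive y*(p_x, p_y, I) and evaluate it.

y* = 0.5754

Substitute y = (y/x)·x into the budget: x* = I/(p_x + p_y·(y/x)).
Numerically y/x = 0.026934, so x* = 96/(3.86 + 23.52·0.026934) = 21.3643 and y* = 0.026934·21.3643 = 0.5754.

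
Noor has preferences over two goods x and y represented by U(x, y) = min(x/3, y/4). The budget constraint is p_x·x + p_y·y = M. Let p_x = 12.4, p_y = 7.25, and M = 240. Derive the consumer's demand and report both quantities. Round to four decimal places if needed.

With perfect complements, no substitution: consume in ratio x:y = 3:4.
Budget: p_x·x + p_y·(4/3)·x = M, so (3·p_x + 4·p_y)·x = 3·M.
Demand: x*(p_x,p_y,M) = 3·M/(3·p_x + 4·p_y), y* = 4·M/(3·p_x + 4·p_y).
Here 3·12.4 + 4·7.25 = 66.2, giving x* = 10.8761 and y* = 14.5015.

x* = 10.8761, y* = 14.5015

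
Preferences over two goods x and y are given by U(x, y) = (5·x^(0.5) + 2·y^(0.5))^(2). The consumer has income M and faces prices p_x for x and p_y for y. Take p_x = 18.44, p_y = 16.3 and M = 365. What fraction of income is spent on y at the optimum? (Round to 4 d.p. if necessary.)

share on y = 0.1533

MU_x ∝ 5·x^(-0.5), MU_y ∝ 2·y^(-0.5), so MRS = (5/2)·(y/x)^(0.5) = p_x/p_y.
Solve for the ratio: y/x = [(2/5)·p_x/p_y]^(2).
With the ratio pinned down, the budget gives x* = M/(p_x + p_y·(y/x)) and y* = (y/x)·x*.
Numerically y/x = 0.20477, so x* = 365/(18.44 + 16.3·0.20477) = 16.7602 and y* = 0.20477·16.7602 = 3.432.
Expenditure on y: 16.3·3.432 = 55.9415; share = 0.1533.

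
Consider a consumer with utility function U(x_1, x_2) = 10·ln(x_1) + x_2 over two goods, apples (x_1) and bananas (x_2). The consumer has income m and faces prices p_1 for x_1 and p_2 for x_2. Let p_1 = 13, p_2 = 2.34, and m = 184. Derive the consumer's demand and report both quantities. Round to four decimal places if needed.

x_1* = 1.8, x_2* = 68.6325

MU_x_1 = 10/x_1, MU_x_2 = 1. Tangency: 10/x_1 = p_1/p_2.
So x_1*(p_1,p_2) = 10·p_2/p_1, independent of income; and x_2* = (m − 10·p_2)/p_2.
At the given prices: x_1* = 10·2.34/13 = 1.8, and x_2* = 68.6325.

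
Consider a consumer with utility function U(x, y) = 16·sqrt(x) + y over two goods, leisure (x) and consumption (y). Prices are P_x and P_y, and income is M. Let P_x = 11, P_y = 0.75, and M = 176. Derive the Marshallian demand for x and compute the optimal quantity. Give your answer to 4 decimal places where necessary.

x* = 0.2975

Set MRS = P_x/P_y: 8·x^(−1/2) = P_x/P_y.
Thus x* = (8·P_y/P_x)² — independent of M — with the rest of income spent on y.
Plugging in: x* = (8·0.75/11)² = 0.2975.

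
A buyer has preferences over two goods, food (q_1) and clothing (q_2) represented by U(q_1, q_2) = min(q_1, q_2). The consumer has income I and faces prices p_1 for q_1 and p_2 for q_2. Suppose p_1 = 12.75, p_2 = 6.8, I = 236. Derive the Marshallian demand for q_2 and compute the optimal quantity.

q_2* = 12.0716

Leontief preferences: the optimum is at the kink where q_1/1 = q_2/1, i.e. q_2 = q_1.
Budget: p_1·q_1 + p_2·q_1 = I, so (p_1 + p_2)·q_1 = I.
Demand: q_1*(p_1,p_2,I) = I/(p_1 + p_2), q_2* = I/(p_1 + p_2).
Here 12.75 + 6.8 = 19.55, giving q_2* = 12.0716.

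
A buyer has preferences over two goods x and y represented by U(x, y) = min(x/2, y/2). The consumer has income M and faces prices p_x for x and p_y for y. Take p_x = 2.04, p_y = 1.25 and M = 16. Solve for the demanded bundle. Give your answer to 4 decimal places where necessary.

With perfect complements, no substitution: consume in ratio x:y = 2:2.
Budget: p_x·x + p_y·x = M, so (2·p_x + 2·p_y)·x = 2·M.
Demand: x*(p_x,p_y,M) = 2·M/(2·p_x + 2·p_y), y* = 2·M/(2·p_x + 2·p_y).
Here 2·2.04 + 2·1.25 = 6.58, giving x* = 4.8632 and y* = 4.8632.

x* = 4.8632, y* = 4.8632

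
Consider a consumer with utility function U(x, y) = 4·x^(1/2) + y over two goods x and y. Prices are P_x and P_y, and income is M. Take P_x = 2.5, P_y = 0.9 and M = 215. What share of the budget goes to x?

Utility is quasi-linear in y; the FOC for x is 2/√x = P_x/P_y.
Solve: √x = 2·P_y/P_x, so x*(P_x,P_y) = (2·P_y/P_x)², and y* = (M − P_x·x*)/P_y.
Plugging in: x* = (2·0.9/2.5)² = 0.5184, y* = 237.4489.
Expenditure on x: 2.5·0.5184 = 1.296; share = 0.006.

share on x = 0.006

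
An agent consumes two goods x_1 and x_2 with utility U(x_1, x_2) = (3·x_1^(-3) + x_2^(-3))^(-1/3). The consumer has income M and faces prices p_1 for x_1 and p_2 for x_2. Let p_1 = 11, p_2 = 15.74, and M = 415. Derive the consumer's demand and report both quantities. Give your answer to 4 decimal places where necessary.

x_1* = 18.9195, x_2* = 13.1439

With the ratio pinned down, the budget gives x_1* = M/(p_1 + p_2·(x_2/x_1)) and x_2* = (x_2/x_1)·x_1*.
Numerically x_2/x_1 = 0.694731, so x_1* = 415/(11 + 15.74·0.694731) = 18.9195 and x_2* = 0.694731·18.9195 = 13.1439.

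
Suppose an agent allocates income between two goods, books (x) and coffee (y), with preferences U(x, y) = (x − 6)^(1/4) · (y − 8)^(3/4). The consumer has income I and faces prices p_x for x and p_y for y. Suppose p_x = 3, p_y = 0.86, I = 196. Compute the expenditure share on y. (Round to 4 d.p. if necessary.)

share on y = 0.6899

Discretionary income = 196 − 6·3 − 8·0.86 = 171.12; x* = 6 + 0.25·171.12/3 = 20.26; y* = 8 + 0.75·171.12/0.86 = 157.2326.
Expenditure on y: 0.86·157.2326 = 135.22; share = 0.6899.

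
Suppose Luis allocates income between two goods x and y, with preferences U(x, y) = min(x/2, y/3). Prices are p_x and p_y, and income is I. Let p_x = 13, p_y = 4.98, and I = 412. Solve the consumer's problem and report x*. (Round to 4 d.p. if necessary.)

x* = 20.127

With perfect complements, no substitution: consume in ratio x:y = 2:3.
Budget: p_x·x + p_y·(3/2)·x = I, so (2·p_x + 3·p_y)·x = 2·I.
Demand: x*(p_x,p_y,I) = 2·I/(2·p_x + 3·p_y), y* = 3·I/(2·p_x + 3·p_y).
Here 2·13 + 3·4.98 = 40.94, giving x* = 20.127.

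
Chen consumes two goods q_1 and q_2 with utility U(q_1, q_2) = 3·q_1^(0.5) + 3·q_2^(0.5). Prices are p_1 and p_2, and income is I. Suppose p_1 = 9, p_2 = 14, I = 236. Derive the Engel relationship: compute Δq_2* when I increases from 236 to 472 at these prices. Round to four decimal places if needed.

MU_q_1 ∝ 3·q_1^(-0.5), MU_q_2 ∝ 3·q_2^(-0.5), so MRS = (q_2/q_1)^(0.5) = p_1/p_2.
Solve for the ratio: q_2/q_1 = [p_1/p_2]^(2).
With the ratio pinned down, the budget gives q_1* = I/(p_1 + p_2·(q_2/q_1)) and q_2* = (q_2/q_1)·q_1*.
Numerically q_2/q_1 = 0.413265, so q_1* = 236/(9 + 14·0.413265) = 15.9614 and q_2* = 0.413265·15.9614 = 6.5963.
At I' = 472: q_2* = 13.1925. Change: 13.1925 − 6.5963 = 6.5963.

Δq_2* = 6.5963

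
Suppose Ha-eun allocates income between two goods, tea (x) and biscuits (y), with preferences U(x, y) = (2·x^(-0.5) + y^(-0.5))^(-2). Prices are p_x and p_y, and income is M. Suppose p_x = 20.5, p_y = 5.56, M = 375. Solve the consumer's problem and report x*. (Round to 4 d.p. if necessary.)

MRS = MU_x/MU_y = 2·(y/x)^(1.5). Set equal to p_x/p_y.
Solve for the ratio: y/x = [(1/2)·p_x/p_y]^(2/3).
Substitute y = (y/x)·x into the budget: x* = M/(p_x + p_y·(y/x)).
Numerically y/x = 1.503486, so x* = 375/(20.5 + 5.56·1.503486) = 12.994.

x* = 12.994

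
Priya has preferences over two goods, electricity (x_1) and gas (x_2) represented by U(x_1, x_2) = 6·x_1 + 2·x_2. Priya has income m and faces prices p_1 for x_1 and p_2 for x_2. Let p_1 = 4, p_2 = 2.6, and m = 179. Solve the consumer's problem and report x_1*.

x_1* = 44.75

Perfect substitutes: compare marginal utility per dollar. 6/p_1 vs 2/p_2 → 1.5 vs 0.7692.
x_1 gives more utility per dollar, so spend all income on x_1: x_1* = m/p_1, x_2* = 0.
Numerically: x_1* = 44.75, x_2* = 0.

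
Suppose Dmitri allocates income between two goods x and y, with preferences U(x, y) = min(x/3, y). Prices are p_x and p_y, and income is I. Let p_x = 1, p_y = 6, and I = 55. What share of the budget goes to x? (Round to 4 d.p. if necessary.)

Here 3·1 + 6 = 9, giving x* = 18.3333 and y* = 6.1111.
Expenditure on x: 1·18.3333 = 18.3333; share = 0.3333.

share on x = 0.3333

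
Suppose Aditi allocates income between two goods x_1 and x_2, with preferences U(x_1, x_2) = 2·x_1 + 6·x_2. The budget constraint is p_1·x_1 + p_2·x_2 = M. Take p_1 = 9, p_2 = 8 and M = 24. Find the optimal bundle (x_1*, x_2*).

x_1* = 0, x_2* = 3

Perfect substitutes: compare marginal utility per dollar. 2/p_1 vs 6/p_2 → 0.2222 vs 0.75.
x_2 gives more utility per dollar, so spend all income on x_2: x_2* = M/p_2, x_1* = 0.
Numerically: x_1* = 0, x_2* = 3.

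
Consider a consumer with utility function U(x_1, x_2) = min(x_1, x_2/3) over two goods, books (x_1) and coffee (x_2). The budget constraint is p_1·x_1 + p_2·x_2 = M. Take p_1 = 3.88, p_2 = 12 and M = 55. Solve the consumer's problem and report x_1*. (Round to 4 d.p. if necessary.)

x_1* = 1.3791

Leontief preferences: the optimum is at the kink where x_1/1 = x_2/3, i.e. x_2 = 3·x_1.
Budget: p_1·x_1 + p_2·3·x_1 = M, so (p_1 + 3·p_2)·x_1 = M.
Demand: x_1*(p_1,p_2,M) = M/(p_1 + 3·p_2), x_2* = 3·M/(p_1 + 3·p_2).
Here 3.88 + 3·12 = 39.88, giving x_1* = 1.3791.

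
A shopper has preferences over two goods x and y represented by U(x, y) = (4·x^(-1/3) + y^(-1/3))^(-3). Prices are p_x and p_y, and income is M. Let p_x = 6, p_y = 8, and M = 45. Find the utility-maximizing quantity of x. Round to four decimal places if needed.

From the CES first-order condition, 4·(y/x)^(4/3) = p_x/p_y.
Solve for the ratio: y/x = [(1/4)·p_x/p_y]^(0.75).
Substitute y = (y/x)·x into the budget: x* = M/(p_x + p_y·(y/x)).
Numerically y/x = 0.284938, so x* = 45/(6 + 8·0.284938) = 5.4351.

x* = 5.4351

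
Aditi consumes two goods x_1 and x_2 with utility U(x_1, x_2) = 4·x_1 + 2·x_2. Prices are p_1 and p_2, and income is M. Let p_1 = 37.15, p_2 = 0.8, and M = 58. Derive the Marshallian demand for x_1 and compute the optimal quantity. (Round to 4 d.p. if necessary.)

Perfect substitutes: compare marginal utility per dollar. 4/p_1 vs 2/p_2 → 0.1077 vs 2.5.
x_2 gives more utility per dollar, so spend all income on x_2: x_2* = M/p_2, x_1* = 0.
Numerically: x_1* = 0, x_2* = 72.5.

x_1* = 0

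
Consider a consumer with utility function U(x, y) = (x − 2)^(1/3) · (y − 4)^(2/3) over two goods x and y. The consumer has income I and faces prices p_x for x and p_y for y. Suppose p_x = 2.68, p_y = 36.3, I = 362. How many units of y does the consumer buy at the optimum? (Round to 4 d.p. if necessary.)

MRS = (1/2)·(y−4)/(x−2). Tangency with p_x/p_y gives y−4 = 2·(p_x/p_y)·(x−2).
After buying the subsistence bundle (2, 4), a share 1/3 of the remaining income goes to x: x* = 2 + 1/3·(I − 2p_x − 4p_y)/p_x.
Discretionary income = 362 − 2·2.68 − 4·36.3 = 211.44; y* = 4 + 2/3·211.44/36.3 = 7.8832.

y* = 7.8832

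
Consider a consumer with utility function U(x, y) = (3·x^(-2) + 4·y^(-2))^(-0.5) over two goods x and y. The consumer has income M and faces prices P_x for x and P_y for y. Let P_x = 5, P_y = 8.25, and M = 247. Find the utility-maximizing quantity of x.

MRS = MU_x/MU_y = (3/4)·(y/x)^(3). Set equal to P_x/P_y.
Hence y/x = ((4/3)·P_x/P_y)^(1/(3)), i.e. raised to the 1/3 power.
With the ratio pinned down, the budget gives x* = M/(P_x + P_y·(y/x)) and y* = (y/x)·x*.
Numerically y/x = 0.931433, so x* = 247/(5 + 8.25·0.931433) = 19.4729.

x* = 19.4729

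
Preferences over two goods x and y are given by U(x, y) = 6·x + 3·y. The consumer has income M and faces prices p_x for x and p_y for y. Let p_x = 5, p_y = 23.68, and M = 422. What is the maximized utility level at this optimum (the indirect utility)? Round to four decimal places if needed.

V = 506.4

Linear utility — the consumer picks whichever good has higher MU/price: 6/5 = 1.2 vs 3/23.68 = 0.1267.
x gives more utility per dollar, so spend all income on x: x* = M/p_x, y* = 0.
Numerically: x* = 84.4, y* = 0.
Utility at the optimum: U(84.4, 0) = 506.4.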